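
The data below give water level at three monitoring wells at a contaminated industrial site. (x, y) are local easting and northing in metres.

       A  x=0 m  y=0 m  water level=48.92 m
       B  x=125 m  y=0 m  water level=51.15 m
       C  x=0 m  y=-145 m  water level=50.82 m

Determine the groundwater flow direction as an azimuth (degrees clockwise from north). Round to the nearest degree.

306°

∂h/∂x = (51.15 − 48.92) / (125 − 0) = +0.01784
∂h/∂y = (50.82 − 48.92) / (-145 − 0) = -0.01310
Flow direction (−∇h) has components (-0.01784 E, +0.01310 N).
Azimuth = atan2(E, N) = atan2(-0.01784, +0.01310) = 306.3° ≈ 306°.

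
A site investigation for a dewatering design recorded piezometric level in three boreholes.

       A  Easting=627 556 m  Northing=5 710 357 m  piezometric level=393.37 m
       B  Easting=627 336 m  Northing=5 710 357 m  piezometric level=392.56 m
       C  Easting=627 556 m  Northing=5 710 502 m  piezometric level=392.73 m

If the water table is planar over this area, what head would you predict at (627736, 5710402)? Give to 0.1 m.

393.8 m

∂h/∂x = (392.56 − 393.37) / (627336 − 627556) = +0.003682
∂h/∂y = (392.73 − 393.37) / (5710502 − 5710357) = -0.004414
h(627736, 5710402) = 393.37 + (+0.003682)·(180) + (-0.004414)·(45) = 393.37 +0.663 -0.199 = 393.834 m.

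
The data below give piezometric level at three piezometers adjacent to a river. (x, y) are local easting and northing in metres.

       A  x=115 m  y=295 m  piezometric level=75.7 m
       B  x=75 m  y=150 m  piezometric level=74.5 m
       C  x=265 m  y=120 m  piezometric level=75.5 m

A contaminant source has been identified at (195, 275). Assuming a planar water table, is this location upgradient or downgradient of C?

With h = a·x + b·y + c and A as origin, the differences give:
  (-40)·a + (-145)·b = -1.2
  150·a + (-175)·b = -0.2
Eliminate b (×(-175) and ×(-145), subtract): 28750·a = 181.00 → a = ∂h/∂x = +0.006296
Back-substitute: b = ∂h/∂y = +0.006539.
Head at (195, 275) = 75.7 + (+0.006296)·(80) + (+0.006539)·(-20) = 76.07 m.
That is higher than the 75.5 m at C, so the point is upgradient.

upgradient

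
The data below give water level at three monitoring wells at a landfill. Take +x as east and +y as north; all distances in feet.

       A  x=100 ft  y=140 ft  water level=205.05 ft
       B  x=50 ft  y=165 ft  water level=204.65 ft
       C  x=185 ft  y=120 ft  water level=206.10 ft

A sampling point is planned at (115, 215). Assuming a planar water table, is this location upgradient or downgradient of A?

Taking A as reference: B−A = (-50, 25, -0.40); C−A = (85, -20, +1.05).
Solve a·Δx + b·Δy = Δh: det = (-50)·(-20) − 85·25 = -1125.
∂h/∂x = [(-0.40)·(-20) − (+1.05)·25] / -1125 = +0.01622
∂h/∂y = [(-50)·(+1.05) − 85·(-0.40)] / -1125 = +0.01644
Head at (115, 215) = 205.05 + (+0.01622)·(15) + (+0.01644)·(75) = 206.53 ft.
That is higher than the 205.05 ft at A, so the point is upgradient.

upgradient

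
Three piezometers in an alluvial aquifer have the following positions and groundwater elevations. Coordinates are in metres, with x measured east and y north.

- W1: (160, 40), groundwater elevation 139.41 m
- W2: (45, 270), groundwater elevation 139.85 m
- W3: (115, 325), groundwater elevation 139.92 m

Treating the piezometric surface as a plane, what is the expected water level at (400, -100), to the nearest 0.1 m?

139.1 m

Differences from W1: to W2 (Δx, Δy, Δh) = (-115, 230, +0.44); to W3 = (-45, 285, +0.51).
Determinant of the coordinate differences = (-115)·285 − (-45)·230 = -22425.
∂h/∂x = [(+0.44)·285 − (+0.51)·230] / -22425 = -0.0003612
∂h/∂y = [(-115)·(+0.51) − (-45)·(+0.44)] / -22425 = +0.001732
h(400, -100) = 139.41 + (-0.0003612)·(240) + (+0.001732)·(-140) = 139.41 -0.087 -0.243 = 139.081 m.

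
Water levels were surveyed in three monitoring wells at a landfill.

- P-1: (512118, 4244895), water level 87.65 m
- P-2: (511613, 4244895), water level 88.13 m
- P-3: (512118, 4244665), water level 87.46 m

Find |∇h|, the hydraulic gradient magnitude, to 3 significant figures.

0.00126

∂h/∂x = (88.13 − 87.65) / (511613 − 512118) = -0.0009505
∂h/∂y = (87.46 − 87.65) / (4244665 − 4244895) = +0.0008261
|∇h| = √(-0.0009505² + 0.0008261²) = 0.001259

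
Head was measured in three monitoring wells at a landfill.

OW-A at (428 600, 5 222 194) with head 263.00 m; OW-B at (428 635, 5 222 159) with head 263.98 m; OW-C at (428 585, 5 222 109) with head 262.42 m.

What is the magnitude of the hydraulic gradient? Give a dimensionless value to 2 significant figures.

0.030

Three-point gradient (reference OW-A): Δ to OW-B = (35, -35, +0.98), Δ to OW-C = (-15, -85, -0.58).
∂h/∂x = +0.02960, ∂h/∂y = +0.001600 (det = -3500).
|∇h| = √(0.02960² + 0.001600²) = 0.02964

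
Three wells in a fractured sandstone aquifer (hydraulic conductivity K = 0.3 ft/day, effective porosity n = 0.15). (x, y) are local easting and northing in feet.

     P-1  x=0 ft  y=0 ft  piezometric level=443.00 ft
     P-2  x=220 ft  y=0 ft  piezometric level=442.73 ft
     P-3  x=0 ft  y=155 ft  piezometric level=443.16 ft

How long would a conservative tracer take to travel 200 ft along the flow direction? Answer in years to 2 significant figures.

170 years

∂h/∂x = (442.73 − 443.00) / (220 − 0) = -0.001227
∂h/∂y = (443.16 − 443.00) / (155 − 0) = +0.001032
|∇h| = √(-0.001227² + 0.001032²) = 0.001603
Seepage velocity v = K·i/n = 0.3 × 0.001603 / 0.15 = 0.003206 ft/day.
t = 200 / 0.003206 = 6.238e+04 days = 171 years.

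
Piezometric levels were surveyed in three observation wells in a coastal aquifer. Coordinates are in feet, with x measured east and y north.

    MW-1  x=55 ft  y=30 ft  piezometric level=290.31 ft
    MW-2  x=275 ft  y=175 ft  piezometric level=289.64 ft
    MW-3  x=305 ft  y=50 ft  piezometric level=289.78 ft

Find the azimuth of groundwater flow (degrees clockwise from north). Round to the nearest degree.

051°

With h = a·x + b·y + c and MW-1 as origin, the differences give:
  220·a + 145·b = -0.67
  250·a + 20·b = -0.53
Eliminate b (×20 and ×145, subtract): -31850·a = 63.450 → a = ∂h/∂x = -0.001992
Back-substitute: b = ∂h/∂y = -0.001598.
Flow direction (−∇h) has components (+0.001992 E, +0.001598 N).
Azimuth = atan2(E, N) = atan2(+0.001992, +0.001598) = 51.3° ≈ 051°.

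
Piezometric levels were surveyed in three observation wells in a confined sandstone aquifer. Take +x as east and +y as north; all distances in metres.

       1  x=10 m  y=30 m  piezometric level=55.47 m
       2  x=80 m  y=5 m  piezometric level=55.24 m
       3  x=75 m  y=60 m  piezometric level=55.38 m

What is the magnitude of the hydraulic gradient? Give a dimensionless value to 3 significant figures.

Taking 1 as reference: 2−1 = (70, -25, -0.23); 3−1 = (65, 30, -0.09).
Determinant of the coordinate differences = 70·30 − 65·(-25) = 3725.
∂h/∂x = [(-0.23)·30 − (-0.09)·(-25)] / 3725 = -0.002456
∂h/∂y = [70·(-0.09) − 65·(-0.23)] / 3725 = +0.002322
|∇h| = √(-0.002456² + 0.002322²) = 0.00338

0.00338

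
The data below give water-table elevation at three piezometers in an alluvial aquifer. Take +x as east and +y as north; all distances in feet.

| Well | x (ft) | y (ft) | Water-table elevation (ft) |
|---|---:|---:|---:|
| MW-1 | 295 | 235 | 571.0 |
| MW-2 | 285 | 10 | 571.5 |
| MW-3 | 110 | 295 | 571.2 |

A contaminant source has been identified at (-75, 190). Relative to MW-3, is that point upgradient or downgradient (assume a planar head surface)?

upgradient

Taking MW-1 as reference: MW-2−MW-1 = (-10, -225, +0.5); MW-3−MW-1 = (-185, 60, +0.2).
Determinant of the coordinate differences = (-10)·60 − (-185)·(-225) = -42225.
∂h/∂x = [(+0.5)·60 − (+0.2)·(-225)] / -42225 = -0.001776
∂h/∂y = [(-10)·(+0.2) − (-185)·(+0.5)] / -42225 = -0.002143
Head at (-75, 190) = 571.0 + (-0.001776)·(-370) + (-0.002143)·(-45) = 571.75 ft.
That is higher than the 571.2 ft at MW-3, so the point is upgradient.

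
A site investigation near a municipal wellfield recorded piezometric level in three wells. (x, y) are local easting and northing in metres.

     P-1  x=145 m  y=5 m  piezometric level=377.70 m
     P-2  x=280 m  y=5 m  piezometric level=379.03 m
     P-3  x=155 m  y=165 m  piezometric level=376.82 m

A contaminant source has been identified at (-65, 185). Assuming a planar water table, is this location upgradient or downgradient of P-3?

downgradient

Taking P-1 as reference: P-2−P-1 = (135, 0, +1.33); P-3−P-1 = (10, 160, -0.88).
Determinant of the coordinate differences = 135·160 − 10·0 = 21600.
∂h/∂x = [(+1.33)·160 − (-0.88)·0] / 21600 = +0.009852
∂h/∂y = [135·(-0.88) − 10·(+1.33)] / 21600 = -0.006116
Head at (-65, 185) = 377.70 + (+0.009852)·(-210) + (-0.006116)·(180) = 374.53 m.
That is lower than the 376.82 m at P-3, so the point is downgradient.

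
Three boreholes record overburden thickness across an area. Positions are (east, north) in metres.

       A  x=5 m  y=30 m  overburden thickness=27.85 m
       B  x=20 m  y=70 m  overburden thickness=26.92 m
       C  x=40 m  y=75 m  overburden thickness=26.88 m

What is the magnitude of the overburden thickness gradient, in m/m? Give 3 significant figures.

With d = a·x + b·y + c and A as origin, the differences give:
  15·a + 40·b = -0.93
  35·a + 45·b = -0.97
Eliminate b (×45 and ×40, subtract): -725·a = -3.050 → a = ∂d/∂x = +0.004207
Back-substitute: b = ∂d/∂y = -0.02483.
|∇f| = √(0.004207² + -0.02483²) = 0.02518 m/m

0.0252 m/m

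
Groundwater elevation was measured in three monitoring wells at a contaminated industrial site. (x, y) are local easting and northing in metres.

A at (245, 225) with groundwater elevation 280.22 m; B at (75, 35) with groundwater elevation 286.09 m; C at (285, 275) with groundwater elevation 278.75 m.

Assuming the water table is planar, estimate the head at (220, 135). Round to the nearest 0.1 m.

282.1 m

With h = a·x + b·y + c and A as origin, the differences give:
  (-170)·a + (-190)·b = +5.87
  40·a + 50·b = -1.47
Eliminate b (×50 and ×(-190), subtract): -900·a = 14.200 → a = ∂h/∂x = -0.01578
Back-substitute: b = ∂h/∂y = -0.01678.
h(220, 135) = 280.22 + (-0.01578)·(-25) + (-0.01678)·(-90) = 280.22 +0.394 +1.510 = 282.124 m.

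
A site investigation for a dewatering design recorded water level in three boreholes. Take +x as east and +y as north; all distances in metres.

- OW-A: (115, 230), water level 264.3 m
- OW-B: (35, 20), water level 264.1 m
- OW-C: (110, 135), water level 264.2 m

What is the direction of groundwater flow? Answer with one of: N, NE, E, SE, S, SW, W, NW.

S

Three-point gradient (reference OW-A): Δ to OW-B = (-80, -210, -0.2), Δ to OW-C = (-5, -95, -0.1).
∂h/∂x = -0.0003053, ∂h/∂y = +0.001069 (det = 6550).
Flow = −∇h = (+0.0003053 east, -0.001069 north), which points south.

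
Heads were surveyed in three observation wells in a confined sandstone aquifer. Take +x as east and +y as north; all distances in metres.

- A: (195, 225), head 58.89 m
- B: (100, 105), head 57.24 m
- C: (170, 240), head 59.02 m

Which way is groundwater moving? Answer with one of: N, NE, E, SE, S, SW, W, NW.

Differences from A: to B (Δx, Δy, Δh) = (-95, -120, -1.65); to C = (-25, 15, +0.13).
Solve a·Δx + b·Δy = Δh: det = (-95)·15 − (-25)·(-120) = -4425.
∂h/∂x = [(-1.65)·15 − (+0.13)·(-120)] / -4425 = +0.002068
∂h/∂y = [(-95)·(+0.13) − (-25)·(-1.65)] / -4425 = +0.01211
Flow = −∇h = (-0.002068 east, -0.01211 north), which points south.

S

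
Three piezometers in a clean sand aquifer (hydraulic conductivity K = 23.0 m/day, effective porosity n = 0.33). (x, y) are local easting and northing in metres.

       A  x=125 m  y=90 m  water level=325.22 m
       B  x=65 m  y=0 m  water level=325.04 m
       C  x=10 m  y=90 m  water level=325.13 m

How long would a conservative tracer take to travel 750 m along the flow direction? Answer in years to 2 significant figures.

Differences from A: to B (Δx, Δy, Δh) = (-60, -90, -0.18); to C = (-115, 0, -0.09).
Solve a·Δx + b·Δy = Δh: det = (-60)·0 − (-115)·(-90) = -10350.
∂h/∂x = [(-0.18)·0 − (-0.09)·(-90)] / -10350 = +0.0007826
∂h/∂y = [(-60)·(-0.09) − (-115)·(-0.18)] / -10350 = +0.001478
|∇h| = √(0.0007826² + 0.001478²) = 0.001672
Seepage velocity v = K·i/n = 23.0 × 0.001672 / 0.33 = 0.1165 m/day.
t = 750 / 0.1165 = 6438 days = 17.6 years.

18 years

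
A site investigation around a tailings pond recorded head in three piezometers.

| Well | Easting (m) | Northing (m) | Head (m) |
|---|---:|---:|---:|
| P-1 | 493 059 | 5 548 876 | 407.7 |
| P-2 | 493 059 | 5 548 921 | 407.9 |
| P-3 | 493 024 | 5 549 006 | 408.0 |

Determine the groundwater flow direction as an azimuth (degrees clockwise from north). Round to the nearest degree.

241°

Three-point gradient (reference P-1): Δ to P-2 = (0, 45, +0.2), Δ to P-3 = (-35, 130, +0.3).
∂h/∂x = +0.007937, ∂h/∂y = +0.004444 (det = 1575).
Flow direction (−∇h) has components (-0.007937 E, -0.004444 N).
Azimuth = atan2(E, N) = atan2(-0.007937, -0.004444) = 240.8° ≈ 241°.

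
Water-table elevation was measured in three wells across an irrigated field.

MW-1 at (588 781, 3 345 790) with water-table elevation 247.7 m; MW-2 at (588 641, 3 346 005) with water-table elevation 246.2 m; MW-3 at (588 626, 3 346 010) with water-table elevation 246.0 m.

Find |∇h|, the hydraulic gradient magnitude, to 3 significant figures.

Differences from MW-1: to MW-2 (Δx, Δy, Δh) = (-140, 215, -1.5); to MW-3 = (-155, 220, -1.7).
Determinant of the coordinate differences = (-140)·220 − (-155)·215 = 2525.
∂h/∂x = [(-1.5)·220 − (-1.7)·215] / 2525 = +0.01406
∂h/∂y = [(-140)·(-1.7) − (-155)·(-1.5)] / 2525 = +0.002178
|∇h| = √(0.01406² + 0.002178²) = 0.01423

0.0142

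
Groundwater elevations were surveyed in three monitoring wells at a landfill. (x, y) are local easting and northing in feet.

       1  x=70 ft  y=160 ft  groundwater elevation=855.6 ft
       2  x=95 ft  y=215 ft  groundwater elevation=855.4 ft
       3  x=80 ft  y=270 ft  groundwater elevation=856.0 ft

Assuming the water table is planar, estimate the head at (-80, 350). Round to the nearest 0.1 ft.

859.6 ft

Three-point gradient (reference 1): Δ to 2 = (25, 55, -0.2), Δ to 3 = (10, 110, +0.4).
∂h/∂x = -0.02000, ∂h/∂y = +0.005455 (det = 2200).
h(-80, 350) = 855.6 + (-0.02000)·(-150) + (+0.005455)·(190) = 855.6 +3.000 +1.036 = 859.636 ft.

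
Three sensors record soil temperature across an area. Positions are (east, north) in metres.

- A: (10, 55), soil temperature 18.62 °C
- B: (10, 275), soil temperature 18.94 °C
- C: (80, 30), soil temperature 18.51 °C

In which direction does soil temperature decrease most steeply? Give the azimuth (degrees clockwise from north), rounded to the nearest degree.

144°

Three-point gradient (reference A): Δ to B = (0, 220, +0.32), Δ to C = (70, -25, -0.11).
∂T/∂x = -0.001052, ∂T/∂y = +0.001455 (det = -15400).
Steepest decrease is along −∇f: components (+0.001052 E, -0.001455 N).
Azimuth = atan2(+0.001052, -0.001455) = 144.1° ≈ 144°.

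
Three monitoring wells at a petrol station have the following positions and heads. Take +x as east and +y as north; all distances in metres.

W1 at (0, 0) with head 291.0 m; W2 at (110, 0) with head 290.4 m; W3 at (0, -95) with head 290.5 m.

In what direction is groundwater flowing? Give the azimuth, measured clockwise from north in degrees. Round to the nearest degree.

134°

∂h/∂x = (290.4 − 291.0) / (110 − 0) = -0.005455
∂h/∂y = (290.5 − 291.0) / (-95 − 0) = +0.005263
Flow direction (−∇h) has components (+0.005455 E, -0.005263 N).
Azimuth = atan2(E, N) = atan2(+0.005455, -0.005263) = 134.0° ≈ 134°.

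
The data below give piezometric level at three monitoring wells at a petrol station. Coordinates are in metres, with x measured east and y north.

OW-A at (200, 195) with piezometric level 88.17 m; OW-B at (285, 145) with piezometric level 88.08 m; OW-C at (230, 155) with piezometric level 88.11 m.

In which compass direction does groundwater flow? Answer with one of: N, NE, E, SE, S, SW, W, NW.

With h = a·x + b·y + c and OW-A as origin, the differences give:
  85·a + (-50)·b = -0.09
  30·a + (-40)·b = -0.06
Eliminate b (×(-40) and ×(-50), subtract): -1900·a = 0.600 → a = ∂h/∂x = -0.0003158
Back-substitute: b = ∂h/∂y = +0.001263.
Flow = −∇h = (+0.0003158 east, -0.001263 north), which points south.

S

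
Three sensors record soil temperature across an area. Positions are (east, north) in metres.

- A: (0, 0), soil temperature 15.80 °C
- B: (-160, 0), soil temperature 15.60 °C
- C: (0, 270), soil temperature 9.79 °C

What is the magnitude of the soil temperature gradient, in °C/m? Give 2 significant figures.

0.022 °C/m

∂T/∂x = (15.60 − 15.80) / (-160 − 0) = +0.001250
∂T/∂y = (9.79 − 15.80) / (270 − 0) = -0.02226
|∇f| = √(0.001250² + -0.02226²) = 0.0223 °C/m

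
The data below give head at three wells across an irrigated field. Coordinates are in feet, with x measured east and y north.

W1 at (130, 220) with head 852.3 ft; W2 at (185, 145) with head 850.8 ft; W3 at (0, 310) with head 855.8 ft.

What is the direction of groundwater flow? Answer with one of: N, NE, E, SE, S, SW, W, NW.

E

With h = a·x + b·y + c and W1 as origin, the differences give:
  55·a + (-75)·b = -1.5
  (-130)·a + 90·b = +3.5
Eliminate b (×90 and ×(-75), subtract): -4800·a = 127.50 → a = ∂h/∂x = -0.02656
Back-substitute: b = ∂h/∂y = +0.0005208.
Flow = −∇h = (+0.02656 east, -0.0005208 north), which points east.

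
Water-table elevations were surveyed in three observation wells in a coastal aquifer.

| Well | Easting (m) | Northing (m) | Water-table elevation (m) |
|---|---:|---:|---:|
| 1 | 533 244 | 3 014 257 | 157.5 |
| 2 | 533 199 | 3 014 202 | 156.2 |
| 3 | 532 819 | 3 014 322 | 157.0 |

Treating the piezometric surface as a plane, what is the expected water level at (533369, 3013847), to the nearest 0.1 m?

Three-point gradient (reference 1): Δ to 2 = (-45, -55, -1.3), Δ to 3 = (-425, 65, -0.5).
∂h/∂x = +0.004259, ∂h/∂y = +0.02015 (det = -26300).
h(533369, 3013847) = 157.5 + (+0.004259)·(125) + (+0.02015)·(-410) = 157.5 +0.532 -8.262 = 149.770 m.

149.8 m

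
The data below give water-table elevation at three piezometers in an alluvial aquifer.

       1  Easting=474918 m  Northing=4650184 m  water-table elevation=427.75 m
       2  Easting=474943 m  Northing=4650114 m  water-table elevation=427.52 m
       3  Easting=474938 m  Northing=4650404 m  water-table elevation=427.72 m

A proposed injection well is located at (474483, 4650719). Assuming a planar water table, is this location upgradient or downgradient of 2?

Three-point gradient (reference 1): Δ to 2 = (25, -70, -0.23), Δ to 3 = (20, 220, -0.03).
∂h/∂x = -0.007638, ∂h/∂y = +0.0005580 (det = 6900).
Head at (474483, 4650719) = 427.75 + (-0.007638)·(-435) + (+0.0005580)·(535) = 431.37 m.
That is higher than the 427.52 m at 2, so the point is upgradient.

upgradient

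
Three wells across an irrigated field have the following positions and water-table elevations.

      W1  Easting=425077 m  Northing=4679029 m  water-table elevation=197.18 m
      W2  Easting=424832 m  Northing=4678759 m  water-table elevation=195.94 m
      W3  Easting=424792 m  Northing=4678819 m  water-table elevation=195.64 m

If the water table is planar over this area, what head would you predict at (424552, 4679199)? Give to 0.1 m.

193.8 m

Taking W1 as reference: W2−W1 = (-245, -270, -1.24); W3−W1 = (-285, -210, -1.54).
Solve a·Δx + b·Δy = Δh: det = (-245)·(-210) − (-285)·(-270) = -25500.
∂h/∂x = [(-1.24)·(-210) − (-1.54)·(-270)] / -25500 = +0.006094
∂h/∂y = [(-245)·(-1.54) − (-285)·(-1.24)] / -25500 = -0.0009373
h(424552, 4679199) = 197.18 + (+0.006094)·(-525) + (-0.0009373)·(170) = 197.18 -3.199 -0.159 = 193.821 m.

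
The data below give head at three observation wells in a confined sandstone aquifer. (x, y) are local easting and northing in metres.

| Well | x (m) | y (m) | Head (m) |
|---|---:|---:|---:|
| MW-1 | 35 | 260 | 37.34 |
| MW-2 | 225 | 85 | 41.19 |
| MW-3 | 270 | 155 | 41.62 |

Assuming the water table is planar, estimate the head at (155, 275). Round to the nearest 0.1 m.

39.2 m

Taking MW-1 as reference: MW-2−MW-1 = (190, -175, +3.85); MW-3−MW-1 = (235, -105, +4.28).
Determinant of the coordinate differences = 190·(-105) − 235·(-175) = 21175.
∂h/∂x = [(+3.85)·(-105) − (+4.28)·(-175)] / 21175 = +0.01628
∂h/∂y = [190·(+4.28) − 235·(+3.85)] / 21175 = -0.004323
h(155, 275) = 37.34 + (+0.01628)·(120) + (-0.004323)·(15) = 37.34 +1.954 -0.065 = 39.229 m.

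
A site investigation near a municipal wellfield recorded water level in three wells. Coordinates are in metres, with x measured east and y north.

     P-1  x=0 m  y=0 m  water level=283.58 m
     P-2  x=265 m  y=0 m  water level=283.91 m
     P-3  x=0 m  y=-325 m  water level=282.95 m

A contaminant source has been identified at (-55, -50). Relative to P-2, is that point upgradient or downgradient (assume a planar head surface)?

∂h/∂x = (283.91 − 283.58) / (265 − 0) = +0.001245
∂h/∂y = (282.95 − 283.58) / (-325 − 0) = +0.001938
Head at (-55, -50) = 283.58 + (+0.001245)·(-55) + (+0.001938)·(-50) = 283.41 m.
That is lower than the 283.91 m at P-2, so the point is downgradient.

downgradient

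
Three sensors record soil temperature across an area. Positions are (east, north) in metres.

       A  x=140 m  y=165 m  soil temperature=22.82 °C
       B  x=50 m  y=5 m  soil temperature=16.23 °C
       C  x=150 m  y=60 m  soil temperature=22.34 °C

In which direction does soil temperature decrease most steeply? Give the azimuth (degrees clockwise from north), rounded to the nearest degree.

With T = a·x + b·y + c and A as origin, the differences give:
  (-90)·a + (-160)·b = -6.59
  10·a + (-105)·b = -0.48
Eliminate b (×(-105) and ×(-160), subtract): 11050·a = 615.150 → a = ∂T/∂x = +0.05567
Back-substitute: b = ∂T/∂y = +0.009873.
Steepest decrease is along −∇f: components (-0.05567 E, -0.009873 N).
Azimuth = atan2(-0.05567, -0.009873) = 259.9° ≈ 260°.

260°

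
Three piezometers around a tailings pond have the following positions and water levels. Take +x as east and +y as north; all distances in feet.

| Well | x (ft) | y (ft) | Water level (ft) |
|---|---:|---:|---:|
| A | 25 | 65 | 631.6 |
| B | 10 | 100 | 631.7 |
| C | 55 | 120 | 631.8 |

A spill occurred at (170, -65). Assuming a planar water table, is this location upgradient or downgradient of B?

Differences from A: to B (Δx, Δy, Δh) = (-15, 35, +0.1); to C = (30, 55, +0.2).
Solve a·Δx + b·Δy = Δh: det = (-15)·55 − 30·35 = -1875.
∂h/∂x = [(+0.1)·55 − (+0.2)·35] / -1875 = +0.0008000
∂h/∂y = [(-15)·(+0.2) − 30·(+0.1)] / -1875 = +0.003200
Head at (170, -65) = 631.6 + (+0.0008000)·(145) + (+0.003200)·(-130) = 631.30 ft.
That is lower than the 631.7 ft at B, so the point is downgradient.

downgradient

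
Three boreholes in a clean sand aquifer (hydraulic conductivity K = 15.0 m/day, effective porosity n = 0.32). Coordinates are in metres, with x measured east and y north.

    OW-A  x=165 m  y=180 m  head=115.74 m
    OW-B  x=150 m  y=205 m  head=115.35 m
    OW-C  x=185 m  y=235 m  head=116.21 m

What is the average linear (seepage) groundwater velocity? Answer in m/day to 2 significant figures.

Differences from OW-A: to OW-B (Δx, Δy, Δh) = (-15, 25, -0.39); to OW-C = (20, 55, +0.47).
Determinant of the coordinate differences = (-15)·55 − 20·25 = -1325.
∂h/∂x = [(-0.39)·55 − (+0.47)·25] / -1325 = +0.02506
∂h/∂y = [(-15)·(+0.47) − 20·(-0.39)] / -1325 = -0.0005660
|∇h| = √(0.02506² + -0.0005660²) = 0.02507
Seepage velocity v = K·i/n = 15.0 × 0.02507 / 0.32 = 1.175 m/day.

1.2 m/day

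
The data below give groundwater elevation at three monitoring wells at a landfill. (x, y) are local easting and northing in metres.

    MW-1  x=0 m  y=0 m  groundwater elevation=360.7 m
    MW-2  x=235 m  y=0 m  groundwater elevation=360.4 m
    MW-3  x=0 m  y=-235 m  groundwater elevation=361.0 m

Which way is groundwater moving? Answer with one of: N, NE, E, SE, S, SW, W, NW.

NE

∂h/∂x = (360.4 − 360.7) / (235 − 0) = -0.001277
∂h/∂y = (361.0 − 360.7) / (-235 − 0) = -0.001277
Flow = −∇h = (+0.001277 east, +0.001277 north), which points northeast.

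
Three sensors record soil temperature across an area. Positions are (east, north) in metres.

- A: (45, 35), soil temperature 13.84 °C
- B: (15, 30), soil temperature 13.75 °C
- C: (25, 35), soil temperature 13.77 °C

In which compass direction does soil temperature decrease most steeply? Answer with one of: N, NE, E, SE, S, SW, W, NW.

NW

Three-point gradient (reference A): Δ to B = (-30, -5, -0.09), Δ to C = (-20, 0, -0.07).
∂T/∂x = +0.003500, ∂T/∂y = -0.003000 (det = -100).
Steepest decrease is along −∇f = (-0.003500 E, +0.003000 N) → northwest.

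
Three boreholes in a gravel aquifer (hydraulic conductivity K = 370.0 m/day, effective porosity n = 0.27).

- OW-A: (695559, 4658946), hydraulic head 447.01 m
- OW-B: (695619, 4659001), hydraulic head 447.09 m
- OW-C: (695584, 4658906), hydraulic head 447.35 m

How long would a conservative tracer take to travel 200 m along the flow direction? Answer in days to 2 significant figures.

Three-point gradient (reference OW-A): Δ to OW-B = (60, 55, +0.08), Δ to OW-C = (25, -40, +0.34).
∂h/∂x = +0.005801, ∂h/∂y = -0.004874 (det = -3775).
|∇h| = √(0.005801² + -0.004874²) = 0.007577
Seepage velocity v = K·i/n = 370.0 × 0.007577 / 0.27 = 10.38 m/day.
t = 200 / 10.38 = 19.27 days.

19 days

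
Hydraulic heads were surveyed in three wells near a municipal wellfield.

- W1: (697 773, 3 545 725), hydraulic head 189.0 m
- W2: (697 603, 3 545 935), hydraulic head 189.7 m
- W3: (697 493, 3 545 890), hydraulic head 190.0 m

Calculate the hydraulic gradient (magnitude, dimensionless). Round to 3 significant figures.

0.00319

Differences from W1: to W2 (Δx, Δy, Δh) = (-170, 210, +0.7); to W3 = (-280, 165, +1.0).
Solve a·Δx + b·Δy = Δh: det = (-170)·165 − (-280)·210 = 30750.
∂h/∂x = [(+0.7)·165 − (+1.0)·210] / 30750 = -0.003073
∂h/∂y = [(-170)·(+1.0) − (-280)·(+0.7)] / 30750 = +0.0008455
|∇h| = √(-0.003073² + 0.0008455²) = 0.003187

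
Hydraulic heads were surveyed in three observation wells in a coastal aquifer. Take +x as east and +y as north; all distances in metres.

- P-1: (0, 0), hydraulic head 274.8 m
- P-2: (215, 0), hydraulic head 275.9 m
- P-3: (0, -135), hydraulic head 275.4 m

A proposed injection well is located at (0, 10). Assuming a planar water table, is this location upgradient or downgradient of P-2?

∂h/∂x = (275.9 − 274.8) / (215 − 0) = +0.005116
∂h/∂y = (275.4 − 274.8) / (-135 − 0) = -0.004444
Head at (0, 10) = 274.8 + (+0.005116)·(0) + (-0.004444)·(10) = 274.76 m.
That is lower than the 275.9 m at P-2, so the point is downgradient.

downgradient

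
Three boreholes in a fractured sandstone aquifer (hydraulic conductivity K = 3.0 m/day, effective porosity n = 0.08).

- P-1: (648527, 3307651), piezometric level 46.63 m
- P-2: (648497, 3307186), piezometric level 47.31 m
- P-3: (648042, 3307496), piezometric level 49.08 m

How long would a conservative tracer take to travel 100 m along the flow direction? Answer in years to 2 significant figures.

With h = a·x + b·y + c and P-1 as origin, the differences give:
  (-30)·a + (-465)·b = +0.68
  (-485)·a + (-155)·b = +2.45
Eliminate b (×(-155) and ×(-465), subtract): -220875·a = 1033.850 → a = ∂h/∂x = -0.004681
Back-substitute: b = ∂h/∂y = -0.001160.
|∇h| = √(-0.004681² + -0.001160²) = 0.004823
Seepage velocity v = K·i/n = 3.0 × 0.004823 / 0.08 = 0.1809 m/day.
t = 100 / 0.1809 = 552.8 days = 1.51 years.

1.5 years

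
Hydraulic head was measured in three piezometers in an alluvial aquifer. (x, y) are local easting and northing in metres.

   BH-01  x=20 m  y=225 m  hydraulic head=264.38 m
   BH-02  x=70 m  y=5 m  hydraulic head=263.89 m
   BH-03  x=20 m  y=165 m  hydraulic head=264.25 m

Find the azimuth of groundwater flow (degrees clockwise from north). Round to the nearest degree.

Three-point gradient (reference BH-01): Δ to BH-02 = (50, -220, -0.49), Δ to BH-03 = (0, -60, -0.13).
∂h/∂x = -0.0002667, ∂h/∂y = +0.002167 (det = -3000).
Flow direction (−∇h) has components (+0.0002667 E, -0.002167 N).
Azimuth = atan2(E, N) = atan2(+0.0002667, -0.002167) = 173.0° ≈ 173°.

173°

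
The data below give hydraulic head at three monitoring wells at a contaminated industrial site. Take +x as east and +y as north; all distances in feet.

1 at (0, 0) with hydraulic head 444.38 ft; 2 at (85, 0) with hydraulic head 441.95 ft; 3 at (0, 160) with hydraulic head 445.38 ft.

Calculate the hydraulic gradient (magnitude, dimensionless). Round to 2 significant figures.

∂h/∂x = (441.95 − 444.38) / (85 − 0) = -0.02859
∂h/∂y = (445.38 − 444.38) / (160 − 0) = +0.006250
|∇h| = √(-0.02859² + 0.006250²) = 0.02927

0.029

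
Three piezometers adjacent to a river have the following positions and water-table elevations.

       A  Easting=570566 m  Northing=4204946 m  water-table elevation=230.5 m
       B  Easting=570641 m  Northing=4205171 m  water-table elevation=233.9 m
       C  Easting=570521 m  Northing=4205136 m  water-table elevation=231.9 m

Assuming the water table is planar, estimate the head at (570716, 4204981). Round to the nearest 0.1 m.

Differences from A: to B (Δx, Δy, Δh) = (75, 225, +3.4); to C = (-45, 190, +1.4).
Solve a·Δx + b·Δy = Δh: det = 75·190 − (-45)·225 = 24375.
∂h/∂x = [(+3.4)·190 − (+1.4)·225] / 24375 = +0.01358
∂h/∂y = [75·(+1.4) − (-45)·(+3.4)] / 24375 = +0.01058
h(570716, 4204981) = 230.5 + (+0.01358)·(150) + (+0.01058)·(35) = 230.5 +2.037 +0.370 = 232.907 m.

232.9 m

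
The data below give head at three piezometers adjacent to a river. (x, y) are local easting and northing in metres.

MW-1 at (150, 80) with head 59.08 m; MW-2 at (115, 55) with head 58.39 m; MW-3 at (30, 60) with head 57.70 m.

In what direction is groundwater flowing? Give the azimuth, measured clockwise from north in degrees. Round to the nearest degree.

211°

Three-point gradient (reference MW-1): Δ to MW-2 = (-35, -25, -0.69), Δ to MW-3 = (-120, -20, -1.38).
∂h/∂x = +0.009000, ∂h/∂y = +0.01500 (det = -2300).
Flow direction (−∇h) has components (-0.009000 E, -0.01500 N).
Azimuth = atan2(E, N) = atan2(-0.009000, -0.01500) = 211.0° ≈ 211°.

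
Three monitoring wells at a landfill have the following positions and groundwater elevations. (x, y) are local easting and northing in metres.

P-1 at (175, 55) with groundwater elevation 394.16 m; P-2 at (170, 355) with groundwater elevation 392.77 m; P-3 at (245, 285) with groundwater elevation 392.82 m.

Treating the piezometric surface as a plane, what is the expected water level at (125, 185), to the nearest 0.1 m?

393.7 m

With h = a·x + b·y + c and P-1 as origin, the differences give:
  (-5)·a + 300·b = -1.39
  70·a + 230·b = -1.34
Eliminate b (×230 and ×300, subtract): -22150·a = 82.300 → a = ∂h/∂x = -0.003716
Back-substitute: b = ∂h/∂y = -0.004695.
h(125, 185) = 394.16 + (-0.003716)·(-50) + (-0.004695)·(130) = 394.16 +0.186 -0.610 = 393.735 m.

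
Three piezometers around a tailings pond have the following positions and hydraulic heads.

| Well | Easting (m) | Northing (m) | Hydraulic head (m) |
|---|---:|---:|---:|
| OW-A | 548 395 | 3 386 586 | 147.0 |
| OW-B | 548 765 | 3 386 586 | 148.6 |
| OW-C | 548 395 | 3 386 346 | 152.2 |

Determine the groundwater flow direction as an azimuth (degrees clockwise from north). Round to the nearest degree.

349°

∂h/∂x = (148.6 − 147.0) / (548765 − 548395) = +0.004324
∂h/∂y = (152.2 − 147.0) / (3386346 − 3386586) = -0.02167
Flow direction (−∇h) has components (-0.004324 E, +0.02167 N).
Azimuth = atan2(E, N) = atan2(-0.004324, +0.02167) = 348.7° ≈ 349°.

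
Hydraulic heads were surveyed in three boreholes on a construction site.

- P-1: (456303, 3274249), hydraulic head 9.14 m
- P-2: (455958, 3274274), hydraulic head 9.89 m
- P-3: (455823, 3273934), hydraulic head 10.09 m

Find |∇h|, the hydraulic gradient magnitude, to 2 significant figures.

0.0022

Taking P-1 as reference: P-2−P-1 = (-345, 25, +0.75); P-3−P-1 = (-480, -315, +0.95).
Determinant of the coordinate differences = (-345)·(-315) − (-480)·25 = 120675.
∂h/∂x = [(+0.75)·(-315) − (+0.95)·25] / 120675 = -0.002155
∂h/∂y = [(-345)·(+0.95) − (-480)·(+0.75)] / 120675 = +0.0002672
|∇h| = √(-0.002155² + 0.0002672²) = 0.002172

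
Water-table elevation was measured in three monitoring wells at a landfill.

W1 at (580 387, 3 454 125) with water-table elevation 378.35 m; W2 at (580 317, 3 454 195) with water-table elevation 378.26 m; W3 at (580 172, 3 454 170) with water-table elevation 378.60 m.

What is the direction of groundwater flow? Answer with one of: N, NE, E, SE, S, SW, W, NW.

Differences from W1: to W2 (Δx, Δy, Δh) = (-70, 70, -0.09); to W3 = (-215, 45, +0.25).
Determinant of the coordinate differences = (-70)·45 − (-215)·70 = 11900.
∂h/∂x = [(-0.09)·45 − (+0.25)·70] / 11900 = -0.001811
∂h/∂y = [(-70)·(+0.25) − (-215)·(-0.09)] / 11900 = -0.003097
Flow = −∇h = (+0.001811 east, +0.003097 north), which points northeast.

NE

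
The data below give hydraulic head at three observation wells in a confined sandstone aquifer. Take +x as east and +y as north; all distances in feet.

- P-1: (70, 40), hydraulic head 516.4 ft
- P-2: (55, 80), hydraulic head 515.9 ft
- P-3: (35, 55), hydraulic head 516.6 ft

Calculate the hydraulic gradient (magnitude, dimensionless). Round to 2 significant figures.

With h = a·x + b·y + c and P-1 as origin, the differences give:
  (-15)·a + 40·b = -0.5
  (-35)·a + 15·b = +0.2
Eliminate b (×15 and ×40, subtract): 1175·a = -15.50 → a = ∂h/∂x = -0.01319
Back-substitute: b = ∂h/∂y = -0.01745.
|∇h| = √(-0.01319² + -0.01745²) = 0.02187

0.022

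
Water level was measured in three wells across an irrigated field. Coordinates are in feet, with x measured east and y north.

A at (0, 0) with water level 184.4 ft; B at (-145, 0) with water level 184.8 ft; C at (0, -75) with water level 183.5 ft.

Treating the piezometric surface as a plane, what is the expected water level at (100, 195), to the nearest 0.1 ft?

186.5 ft

∂h/∂x = (184.8 − 184.4) / (-145 − 0) = -0.002759
∂h/∂y = (183.5 − 184.4) / (-75 − 0) = +0.01200
h(100, 195) = 184.4 + (-0.002759)·(100) + (+0.01200)·(195) = 184.4 -0.276 +2.340 = 186.464 ft.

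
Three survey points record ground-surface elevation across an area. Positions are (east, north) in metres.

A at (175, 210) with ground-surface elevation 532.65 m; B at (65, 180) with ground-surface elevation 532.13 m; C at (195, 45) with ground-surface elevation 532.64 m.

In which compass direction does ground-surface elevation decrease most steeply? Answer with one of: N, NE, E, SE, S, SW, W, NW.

W

With z = a·x + b·y + c and A as origin, the differences give:
  (-110)·a + (-30)·b = -0.52
  20·a + (-165)·b = -0.01
Eliminate b (×(-165) and ×(-30), subtract): 18750·a = 85.500 → a = ∂z/∂x = +0.004560
Back-substitute: b = ∂z/∂y = +0.0006133.
Steepest decrease is along −∇f = (-0.004560 E, -0.0006133 N) → west.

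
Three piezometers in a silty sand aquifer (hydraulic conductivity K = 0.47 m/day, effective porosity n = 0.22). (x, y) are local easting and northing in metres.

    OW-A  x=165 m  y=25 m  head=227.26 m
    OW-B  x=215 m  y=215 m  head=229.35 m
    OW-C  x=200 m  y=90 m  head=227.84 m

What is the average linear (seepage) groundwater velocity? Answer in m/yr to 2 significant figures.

Differences from OW-A: to OW-B (Δx, Δy, Δh) = (50, 190, +2.09); to OW-C = (35, 65, +0.58).
Determinant of the coordinate differences = 50·65 − 35·190 = -3400.
∂h/∂x = [(+2.09)·65 − (+0.58)·190] / -3400 = -0.007544
∂h/∂y = [50·(+0.58) − 35·(+2.09)] / -3400 = +0.01299
|∇h| = √(-0.007544² + 0.01299²) = 0.01502
Seepage velocity v = K·i/n = 0.47 × 0.01502 / 0.22 = 0.03209 m/day = 11.72 m/yr.

12 m/yr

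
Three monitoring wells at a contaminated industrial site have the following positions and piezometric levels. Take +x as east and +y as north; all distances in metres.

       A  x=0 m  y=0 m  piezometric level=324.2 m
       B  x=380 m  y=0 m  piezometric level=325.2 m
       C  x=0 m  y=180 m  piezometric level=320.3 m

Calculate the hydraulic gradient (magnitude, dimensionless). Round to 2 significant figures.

0.022

∂h/∂x = (325.2 − 324.2) / (380 − 0) = +0.002632
∂h/∂y = (320.3 − 324.2) / (180 − 0) = -0.02167
|∇h| = √(0.002632² + -0.02167²) = 0.02183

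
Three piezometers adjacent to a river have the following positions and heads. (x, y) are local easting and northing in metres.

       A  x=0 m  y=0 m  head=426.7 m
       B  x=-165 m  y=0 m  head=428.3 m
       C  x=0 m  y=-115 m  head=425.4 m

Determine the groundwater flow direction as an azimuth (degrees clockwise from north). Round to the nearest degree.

∂h/∂x = (428.3 − 426.7) / (-165 − 0) = -0.009697
∂h/∂y = (425.4 − 426.7) / (-115 − 0) = +0.01130
Flow direction (−∇h) has components (+0.009697 E, -0.01130 N).
Azimuth = atan2(E, N) = atan2(+0.009697, -0.01130) = 139.4° ≈ 139°.

139°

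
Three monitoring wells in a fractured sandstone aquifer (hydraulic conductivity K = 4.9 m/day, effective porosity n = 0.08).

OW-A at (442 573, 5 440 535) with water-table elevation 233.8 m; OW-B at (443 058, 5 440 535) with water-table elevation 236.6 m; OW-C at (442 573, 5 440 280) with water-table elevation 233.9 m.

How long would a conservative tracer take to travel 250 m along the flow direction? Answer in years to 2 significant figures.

1.9 years

∂h/∂x = (236.6 − 233.8) / (443058 − 442573) = +0.005773
∂h/∂y = (233.9 − 233.8) / (5440280 − 5440535) = -0.0003922
|∇h| = √(0.005773² + -0.0003922²) = 0.005786
Seepage velocity v = K·i/n = 4.9 × 0.005786 / 0.08 = 0.3544 m/day.
t = 250 / 0.3544 = 705.4 days = 1.93 years.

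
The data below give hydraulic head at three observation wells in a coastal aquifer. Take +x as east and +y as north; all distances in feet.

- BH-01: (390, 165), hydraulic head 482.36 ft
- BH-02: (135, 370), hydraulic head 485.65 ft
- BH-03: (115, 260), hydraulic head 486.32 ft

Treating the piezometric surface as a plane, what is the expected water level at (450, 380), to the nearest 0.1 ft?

Differences from BH-01: to BH-02 (Δx, Δy, Δh) = (-255, 205, +3.29); to BH-03 = (-275, 95, +3.96).
Solve a·Δx + b·Δy = Δh: det = (-255)·95 − (-275)·205 = 32150.
∂h/∂x = [(+3.29)·95 − (+3.96)·205] / 32150 = -0.01553
∂h/∂y = [(-255)·(+3.96) − (-275)·(+3.29)] / 32150 = -0.003267
h(450, 380) = 482.36 + (-0.01553)·(60) + (-0.003267)·(215) = 482.36 -0.932 -0.703 = 480.726 ft.

480.7 ft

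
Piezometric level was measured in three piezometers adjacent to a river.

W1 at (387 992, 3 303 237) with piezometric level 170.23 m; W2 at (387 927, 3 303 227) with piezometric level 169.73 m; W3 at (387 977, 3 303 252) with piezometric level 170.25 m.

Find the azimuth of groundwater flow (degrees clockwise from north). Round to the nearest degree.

Differences from W1: to W2 (Δx, Δy, Δh) = (-65, -10, -0.50); to W3 = (-15, 15, +0.02).
Determinant of the coordinate differences = (-65)·15 − (-15)·(-10) = -1125.
∂h/∂x = [(-0.50)·15 − (+0.02)·(-10)] / -1125 = +0.006489
∂h/∂y = [(-65)·(+0.02) − (-15)·(-0.50)] / -1125 = +0.007822
Flow direction (−∇h) has components (-0.006489 E, -0.007822 N).
Azimuth = atan2(E, N) = atan2(-0.006489, -0.007822) = 219.7° ≈ 220°.

220°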